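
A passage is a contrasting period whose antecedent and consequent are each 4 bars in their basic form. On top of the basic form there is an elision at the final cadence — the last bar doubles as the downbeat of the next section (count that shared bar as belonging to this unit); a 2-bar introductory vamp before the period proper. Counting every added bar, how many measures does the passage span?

10 measures

Basic contrasting period: 4 + 4 = 8 bars.
8 (basic form) + 2 (introduction) = 10.
The elision shares a bar with the next section but does not change this unit's count.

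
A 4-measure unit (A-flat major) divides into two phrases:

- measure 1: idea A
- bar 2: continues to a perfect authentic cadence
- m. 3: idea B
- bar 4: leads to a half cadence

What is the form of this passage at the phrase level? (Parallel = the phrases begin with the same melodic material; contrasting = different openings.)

phrase group

The second phrase closes with a half cadence, which is not stronger than the first phrase's perfect authentic cadence; without a weak→strong cadential pair there is no antecedent–consequent relationship, so this is a phrase group rather than a period.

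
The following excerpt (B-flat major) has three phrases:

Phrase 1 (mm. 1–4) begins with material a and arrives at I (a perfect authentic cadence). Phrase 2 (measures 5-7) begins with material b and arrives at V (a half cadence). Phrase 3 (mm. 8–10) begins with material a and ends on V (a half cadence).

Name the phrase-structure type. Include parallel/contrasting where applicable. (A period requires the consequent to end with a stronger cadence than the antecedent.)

phrase group

The final phrase closes with a half cadence, which is not stronger than the preceding half cadence; the 3 phrases lack an overall antecedent–consequent design and so form a phrase group.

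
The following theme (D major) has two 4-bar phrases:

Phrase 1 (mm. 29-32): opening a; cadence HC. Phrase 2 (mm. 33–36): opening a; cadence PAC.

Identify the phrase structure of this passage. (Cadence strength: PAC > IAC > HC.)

Phrase 1 ends with a half cadence (weaker) and phrase 2 with a perfect authentic cadence (stronger): antecedent + consequent = a period.
The two phrases open with the same material (a / a), so the period is parallel.

parallel period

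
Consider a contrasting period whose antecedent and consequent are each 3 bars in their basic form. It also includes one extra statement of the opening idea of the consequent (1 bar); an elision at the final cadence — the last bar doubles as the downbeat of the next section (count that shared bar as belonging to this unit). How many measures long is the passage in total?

Basic contrasting period: 3 + 3 = 6 bars.
6 (basic form) + 1 (extra statement) = 7.
The elision shares a bar with the next section but does not change this unit's count.

7 measures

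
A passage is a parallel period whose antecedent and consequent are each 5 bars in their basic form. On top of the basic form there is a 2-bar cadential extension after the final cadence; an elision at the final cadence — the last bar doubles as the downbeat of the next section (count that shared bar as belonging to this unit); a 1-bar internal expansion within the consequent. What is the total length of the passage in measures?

13 measures

Basic parallel period: 5 + 5 = 10 bars.
10 (basic form) + 2 (cadential extension) + 1 (internal expansion) = 13.
The elision shares a bar with the next section but does not change this unit's count.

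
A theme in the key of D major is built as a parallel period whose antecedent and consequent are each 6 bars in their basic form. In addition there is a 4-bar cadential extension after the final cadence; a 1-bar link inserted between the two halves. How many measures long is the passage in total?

Basic parallel period: 6 + 6 = 12 bars.
12 (basic form) + 4 (cadential extension) + 1 (link) = 17.

17 measures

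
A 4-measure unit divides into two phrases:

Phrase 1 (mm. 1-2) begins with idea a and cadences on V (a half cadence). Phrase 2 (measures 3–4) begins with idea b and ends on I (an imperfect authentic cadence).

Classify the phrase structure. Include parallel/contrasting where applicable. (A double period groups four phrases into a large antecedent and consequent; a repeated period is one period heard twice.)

Phrase 1 ends with a half cadence (weaker) and phrase 2 with an imperfect authentic cadence (stronger): antecedent + consequent = a period.
The two phrases open with different material (a / b), so the period is contrasting.

contrasting period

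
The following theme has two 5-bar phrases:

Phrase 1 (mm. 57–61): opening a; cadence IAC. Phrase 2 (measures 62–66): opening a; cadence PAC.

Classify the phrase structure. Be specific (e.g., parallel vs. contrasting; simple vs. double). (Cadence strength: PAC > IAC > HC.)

parallel period

Phrase 1 ends with an imperfect authentic cadence (weaker) and phrase 2 with a perfect authentic cadence (stronger): antecedent + consequent = a period.
The two phrases open with the same material (a / a), so the period is parallel.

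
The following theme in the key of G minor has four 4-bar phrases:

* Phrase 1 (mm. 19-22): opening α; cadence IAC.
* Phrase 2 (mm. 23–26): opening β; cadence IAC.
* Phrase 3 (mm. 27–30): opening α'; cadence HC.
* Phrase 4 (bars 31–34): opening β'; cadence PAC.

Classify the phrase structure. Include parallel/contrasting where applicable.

Four phrases in two halves: the first half (mm. 19-26) ends with an imperfect authentic cadence, the second (mm. 27-34) with a perfect authentic cadence — a large antecedent–consequent pair, i.e. a double period.
Phrase 3 begins with the same material as phrase 1, making it parallel.

parallel double period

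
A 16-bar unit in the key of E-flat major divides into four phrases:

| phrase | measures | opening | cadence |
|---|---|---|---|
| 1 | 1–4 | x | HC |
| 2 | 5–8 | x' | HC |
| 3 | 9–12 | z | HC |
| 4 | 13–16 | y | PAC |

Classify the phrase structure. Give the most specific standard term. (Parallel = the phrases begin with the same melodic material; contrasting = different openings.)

contrasting double period

Four phrases in two halves: the first half (mm. 1-8) ends with a half cadence, the second (measures 9-16) with a perfect authentic cadence — a large antecedent–consequent pair, i.e. a double period.
Phrase 3 begins with different material from phrase 1, making it contrasting.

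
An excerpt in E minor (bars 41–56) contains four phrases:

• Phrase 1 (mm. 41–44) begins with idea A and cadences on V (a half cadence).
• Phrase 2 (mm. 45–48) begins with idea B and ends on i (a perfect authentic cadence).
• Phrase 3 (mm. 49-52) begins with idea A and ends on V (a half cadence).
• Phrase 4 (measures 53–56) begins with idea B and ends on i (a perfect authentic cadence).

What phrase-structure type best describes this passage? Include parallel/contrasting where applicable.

repeated period

The cadence pattern HC–PAC–HC–PAC is weak–strong twice, and phrases 3–4 restate phrases 1–2: a period heard twice, not a double period (which would end weakly at phrase 2).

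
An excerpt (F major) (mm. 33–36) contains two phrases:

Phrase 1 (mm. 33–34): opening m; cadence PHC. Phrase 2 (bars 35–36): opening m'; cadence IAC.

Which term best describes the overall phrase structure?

Phrase 1 ends with a Phrygian half cadence (weaker) and phrase 2 with an imperfect authentic cadence (stronger): antecedent + consequent = a period.
The two phrases open with the same material (m / m'), so the period is parallel.

parallel period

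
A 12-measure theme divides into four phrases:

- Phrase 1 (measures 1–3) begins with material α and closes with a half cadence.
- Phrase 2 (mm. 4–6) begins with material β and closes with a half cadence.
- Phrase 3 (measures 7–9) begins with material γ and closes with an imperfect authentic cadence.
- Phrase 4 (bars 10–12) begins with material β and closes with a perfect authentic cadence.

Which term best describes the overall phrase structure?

Four phrases in two halves: the first half (measures 1-6) ends with a half cadence, the second (mm. 7–12) with a perfect authentic cadence — a large antecedent–consequent pair, i.e. a double period.
Phrase 3 begins with different material from phrase 1, making it contrasting.

contrasting double period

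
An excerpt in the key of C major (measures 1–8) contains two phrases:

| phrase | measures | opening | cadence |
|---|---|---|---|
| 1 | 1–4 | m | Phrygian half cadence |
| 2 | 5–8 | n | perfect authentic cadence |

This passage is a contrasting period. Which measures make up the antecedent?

measures 1–4

The antecedent is the phrase ending with the weaker cadence (Phrygian half cadence, phrase 1) and the consequent the one ending more conclusively (perfect authentic cadence, phrase 2); the antecedent is measures 1-4.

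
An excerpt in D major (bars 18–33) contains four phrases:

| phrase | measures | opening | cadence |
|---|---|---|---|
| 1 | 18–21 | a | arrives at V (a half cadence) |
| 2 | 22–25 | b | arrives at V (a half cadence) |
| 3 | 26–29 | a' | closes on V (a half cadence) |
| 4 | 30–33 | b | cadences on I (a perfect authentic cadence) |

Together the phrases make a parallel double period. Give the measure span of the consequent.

measures 26–33

In a double period the first pair of phrases (ending half cadence) is the large antecedent and the second pair (ending perfect authentic cadence) is the large consequent; the consequent is measures 26–33.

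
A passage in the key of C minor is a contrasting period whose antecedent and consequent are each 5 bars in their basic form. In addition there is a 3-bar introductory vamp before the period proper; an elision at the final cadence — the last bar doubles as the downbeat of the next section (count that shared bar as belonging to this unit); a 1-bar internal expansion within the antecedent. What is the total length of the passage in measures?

14 measures

Basic contrasting period: 5 + 5 = 10 bars.
10 (basic form) + 3 (introduction) + 1 (internal expansion) = 14.
The elision shares a bar with the next section but does not change this unit's count.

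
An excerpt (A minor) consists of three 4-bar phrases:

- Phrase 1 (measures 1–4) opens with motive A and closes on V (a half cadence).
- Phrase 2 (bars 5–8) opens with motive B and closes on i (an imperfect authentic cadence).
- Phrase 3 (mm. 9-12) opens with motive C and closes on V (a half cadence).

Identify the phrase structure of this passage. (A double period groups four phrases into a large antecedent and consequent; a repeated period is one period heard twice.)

phrase group

The final phrase closes with a half cadence, which is not stronger than the preceding imperfect authentic cadence; the 3 phrases lack an overall antecedent–consequent design and so form a phrase group.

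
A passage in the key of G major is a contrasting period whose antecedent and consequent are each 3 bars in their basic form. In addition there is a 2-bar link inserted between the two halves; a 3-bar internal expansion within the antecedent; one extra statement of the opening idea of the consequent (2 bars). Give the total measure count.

Basic contrasting period: 3 + 3 = 6 bars.
6 (basic form) + 2 (link) + 3 (internal expansion) + 2 (extra statement) = 13.

13 measures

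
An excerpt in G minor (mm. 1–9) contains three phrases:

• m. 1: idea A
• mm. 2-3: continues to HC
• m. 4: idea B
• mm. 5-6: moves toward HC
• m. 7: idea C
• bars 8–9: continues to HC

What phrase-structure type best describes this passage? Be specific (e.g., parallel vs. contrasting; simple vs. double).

phrase group

The final phrase closes with a half cadence, which is not stronger than the preceding half cadence; the 3 phrases lack an overall antecedent–consequent design and so form a phrase group.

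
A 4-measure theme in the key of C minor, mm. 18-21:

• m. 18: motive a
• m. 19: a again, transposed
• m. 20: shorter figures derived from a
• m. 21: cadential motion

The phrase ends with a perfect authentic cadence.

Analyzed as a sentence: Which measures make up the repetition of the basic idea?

measures 19–19

The presentation of a sentence is the basic idea (bar 18) plus its repetition (bar 19); the repetition of the basic idea is therefore measure 19.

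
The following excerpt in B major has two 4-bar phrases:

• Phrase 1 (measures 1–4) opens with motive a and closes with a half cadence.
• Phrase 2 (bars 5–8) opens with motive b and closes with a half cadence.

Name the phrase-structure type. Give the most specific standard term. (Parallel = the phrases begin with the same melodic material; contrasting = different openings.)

phrase group

The second phrase closes with a half cadence, which is not stronger than the first phrase's half cadence; without a weak→strong cadential pair there is no antecedent–consequent relationship, so this is a phrase group rather than a period.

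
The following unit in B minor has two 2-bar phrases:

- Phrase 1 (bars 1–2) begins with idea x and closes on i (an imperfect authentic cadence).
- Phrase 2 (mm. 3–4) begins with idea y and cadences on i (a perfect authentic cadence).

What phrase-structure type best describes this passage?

Phrase 1 ends with an imperfect authentic cadence (weaker) and phrase 2 with a perfect authentic cadence (stronger): antecedent + consequent = a period.
The two phrases open with different material (x / y), so the period is contrasting.

contrasting period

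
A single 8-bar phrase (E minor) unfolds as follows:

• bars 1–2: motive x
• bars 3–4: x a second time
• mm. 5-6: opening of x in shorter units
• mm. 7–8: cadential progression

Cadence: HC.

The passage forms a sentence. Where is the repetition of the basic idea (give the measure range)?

measures 3–4

The presentation of a sentence is the basic idea (mm. 1-2) plus its repetition (measures 3–4); the repetition of the basic idea is therefore bars 3-4.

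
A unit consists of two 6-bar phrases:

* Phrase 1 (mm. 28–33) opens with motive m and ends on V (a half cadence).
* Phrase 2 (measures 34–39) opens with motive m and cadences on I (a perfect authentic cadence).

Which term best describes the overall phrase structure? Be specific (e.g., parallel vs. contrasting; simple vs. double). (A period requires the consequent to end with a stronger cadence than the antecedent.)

parallel period

Phrase 1 ends with a half cadence (weaker) and phrase 2 with a perfect authentic cadence (stronger): antecedent + consequent = a period.
The two phrases open with the same material (m / m), so the period is parallel.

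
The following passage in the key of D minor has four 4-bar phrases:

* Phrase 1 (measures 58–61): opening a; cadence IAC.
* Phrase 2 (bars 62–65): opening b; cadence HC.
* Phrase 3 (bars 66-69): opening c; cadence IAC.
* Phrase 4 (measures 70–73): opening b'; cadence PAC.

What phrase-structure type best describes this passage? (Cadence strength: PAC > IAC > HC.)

contrasting double period

Four phrases in two halves: the first half (bars 58-65) ends with a half cadence, the second (measures 66–73) with a perfect authentic cadence — a large antecedent–consequent pair, i.e. a double period.
Phrase 3 begins with different material from phrase 1, making it contrasting.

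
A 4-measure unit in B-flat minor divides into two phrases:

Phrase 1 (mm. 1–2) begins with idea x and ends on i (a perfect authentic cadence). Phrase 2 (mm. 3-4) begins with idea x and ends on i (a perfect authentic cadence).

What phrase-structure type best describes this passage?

Both phrases have the same opening (x) and the same cadence (perfect authentic cadence): the second is a restatement, not a consequent, so this is a repeated phrase rather than a period.

repeated phrase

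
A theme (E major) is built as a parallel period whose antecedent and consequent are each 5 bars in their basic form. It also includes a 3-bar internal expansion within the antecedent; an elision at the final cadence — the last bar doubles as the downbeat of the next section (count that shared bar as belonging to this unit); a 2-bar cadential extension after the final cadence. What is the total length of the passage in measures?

Basic parallel period: 5 + 5 = 10 bars.
10 (basic form) + 3 (internal expansion) + 2 (cadential extension) = 15.
The elision shares a bar with the next section but does not change this unit's count.

15 measures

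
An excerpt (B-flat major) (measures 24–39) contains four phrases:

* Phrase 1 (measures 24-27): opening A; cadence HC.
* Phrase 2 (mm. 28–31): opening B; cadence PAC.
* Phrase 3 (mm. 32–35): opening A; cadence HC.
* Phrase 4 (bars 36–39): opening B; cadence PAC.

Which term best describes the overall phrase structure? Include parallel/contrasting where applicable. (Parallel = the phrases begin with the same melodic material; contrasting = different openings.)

The cadence pattern HC–PAC–HC–PAC is weak–strong twice, and phrases 3–4 restate phrases 1–2: a period heard twice, not a double period (which would end weakly at phrase 2).

repeated period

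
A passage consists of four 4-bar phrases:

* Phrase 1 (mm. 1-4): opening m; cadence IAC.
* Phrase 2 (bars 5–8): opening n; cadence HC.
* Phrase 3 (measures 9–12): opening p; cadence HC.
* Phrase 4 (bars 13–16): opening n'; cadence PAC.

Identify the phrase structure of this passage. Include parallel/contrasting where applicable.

Four phrases in two halves: the first half (mm. 1-8) ends with a half cadence, the second (bars 9–16) with a perfect authentic cadence — a large antecedent–consequent pair, i.e. a double period.
Phrase 3 begins with different material from phrase 1, making it contrasting.

contrasting double period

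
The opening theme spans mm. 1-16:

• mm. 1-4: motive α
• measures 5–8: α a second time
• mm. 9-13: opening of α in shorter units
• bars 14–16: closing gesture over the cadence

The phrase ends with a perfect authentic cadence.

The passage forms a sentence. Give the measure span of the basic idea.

The presentation of a sentence is the basic idea (measures 1–4) plus its repetition (measures 5–8); the basic idea is therefore measures 1-4.

measures 1–4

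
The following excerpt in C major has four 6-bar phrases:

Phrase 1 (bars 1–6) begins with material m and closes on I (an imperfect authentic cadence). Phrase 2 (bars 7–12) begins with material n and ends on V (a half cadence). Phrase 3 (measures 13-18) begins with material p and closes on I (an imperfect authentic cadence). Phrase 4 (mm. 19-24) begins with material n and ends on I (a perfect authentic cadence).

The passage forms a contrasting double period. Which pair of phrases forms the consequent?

phrases 3 and 4

In a double period the first pair of phrases (ending half cadence) is the large antecedent and the second pair (ending perfect authentic cadence) is the large consequent; the consequent is phrases 3 and 4.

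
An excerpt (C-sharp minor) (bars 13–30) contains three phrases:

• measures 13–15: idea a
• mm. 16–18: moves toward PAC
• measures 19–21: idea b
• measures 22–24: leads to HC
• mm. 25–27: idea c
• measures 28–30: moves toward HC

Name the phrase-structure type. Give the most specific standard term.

phrase group

The final phrase closes with a half cadence, which is not stronger than the preceding half cadence; the 3 phrases lack an overall antecedent–consequent design and so form a phrase group.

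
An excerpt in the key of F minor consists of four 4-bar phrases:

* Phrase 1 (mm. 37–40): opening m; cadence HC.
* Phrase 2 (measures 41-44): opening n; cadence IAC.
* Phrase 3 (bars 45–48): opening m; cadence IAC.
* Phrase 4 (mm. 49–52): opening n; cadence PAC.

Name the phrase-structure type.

Four phrases in two halves: the first half (measures 37–44) ends with an imperfect authentic cadence, the second (mm. 45–52) with a perfect authentic cadence — a large antecedent–consequent pair, i.e. a double period.
Phrase 3 begins with the same material as phrase 1, making it parallel.

parallel double period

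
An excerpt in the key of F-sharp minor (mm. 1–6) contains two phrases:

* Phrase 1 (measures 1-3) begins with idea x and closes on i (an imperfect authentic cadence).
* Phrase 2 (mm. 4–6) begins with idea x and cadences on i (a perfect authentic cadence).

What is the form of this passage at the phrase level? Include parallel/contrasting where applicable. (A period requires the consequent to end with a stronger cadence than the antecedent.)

parallel period

Phrase 1 ends with an imperfect authentic cadence (weaker) and phrase 2 with a perfect authentic cadence (stronger): antecedent + consequent = a period.
The two phrases open with the same material (x / x), so the period is parallel.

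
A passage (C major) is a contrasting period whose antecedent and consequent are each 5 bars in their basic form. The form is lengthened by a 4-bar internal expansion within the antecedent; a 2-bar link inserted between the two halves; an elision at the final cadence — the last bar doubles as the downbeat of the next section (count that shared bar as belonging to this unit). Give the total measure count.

Basic contrasting period: 5 + 5 = 10 bars.
10 (basic form) + 4 (internal expansion) + 2 (link) = 16.
The elision shares a bar with the next section but does not change this unit's count.

16 measures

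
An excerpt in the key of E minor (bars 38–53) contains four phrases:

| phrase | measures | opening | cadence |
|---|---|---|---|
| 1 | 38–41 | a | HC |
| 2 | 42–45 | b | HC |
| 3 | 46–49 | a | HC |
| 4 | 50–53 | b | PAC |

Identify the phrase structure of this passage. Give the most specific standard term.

Four phrases in two halves: the first half (mm. 38–45) ends with a half cadence, the second (bars 46–53) with a perfect authentic cadence — a large antecedent–consequent pair, i.e. a double period.
Phrase 3 begins with the same material as phrase 1, making it parallel.

parallel double period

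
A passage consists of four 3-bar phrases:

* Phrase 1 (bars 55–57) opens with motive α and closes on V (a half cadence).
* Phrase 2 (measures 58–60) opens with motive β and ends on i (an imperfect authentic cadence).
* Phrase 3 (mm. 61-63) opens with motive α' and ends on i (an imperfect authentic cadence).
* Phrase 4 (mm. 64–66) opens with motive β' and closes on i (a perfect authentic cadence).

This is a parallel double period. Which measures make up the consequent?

measures 61–66

In a double period the first pair of phrases (ending imperfect authentic cadence) is the large antecedent and the second pair (ending perfect authentic cadence) is the large consequent; the consequent is measures 61–66.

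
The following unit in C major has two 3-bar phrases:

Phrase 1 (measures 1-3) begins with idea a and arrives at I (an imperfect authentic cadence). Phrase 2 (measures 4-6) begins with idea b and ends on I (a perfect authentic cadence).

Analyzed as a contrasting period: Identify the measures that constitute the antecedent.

measures 1–3

The antecedent is the phrase ending with the weaker cadence (imperfect authentic cadence, phrase 1) and the consequent the one ending more conclusively (perfect authentic cadence, phrase 2); the antecedent is measures 1–3.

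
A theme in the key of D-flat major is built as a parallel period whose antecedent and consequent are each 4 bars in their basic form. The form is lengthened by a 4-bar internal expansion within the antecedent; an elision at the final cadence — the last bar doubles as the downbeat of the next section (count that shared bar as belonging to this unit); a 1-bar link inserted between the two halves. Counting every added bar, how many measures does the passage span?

13 measures

Basic parallel period: 4 + 4 = 8 bars.
8 (basic form) + 4 (internal expansion) + 1 (link) = 13.
The elision shares a bar with the next section but does not change this unit's count.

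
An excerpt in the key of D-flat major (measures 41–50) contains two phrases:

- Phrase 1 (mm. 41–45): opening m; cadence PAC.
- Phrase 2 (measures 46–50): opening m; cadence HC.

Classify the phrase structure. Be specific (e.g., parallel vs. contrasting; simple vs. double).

The second phrase closes with a half cadence, which is not stronger than the first phrase's perfect authentic cadence; without a weak→strong cadential pair there is no antecedent–consequent relationship, so this is a phrase group rather than a period.

phrase group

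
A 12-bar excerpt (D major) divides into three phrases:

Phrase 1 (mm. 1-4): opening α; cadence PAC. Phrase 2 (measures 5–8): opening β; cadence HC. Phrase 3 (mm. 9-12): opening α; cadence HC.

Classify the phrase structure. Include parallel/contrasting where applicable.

phrase group

The final phrase closes with a half cadence, which is not stronger than the preceding half cadence; the 3 phrases lack an overall antecedent–consequent design and so form a phrase group.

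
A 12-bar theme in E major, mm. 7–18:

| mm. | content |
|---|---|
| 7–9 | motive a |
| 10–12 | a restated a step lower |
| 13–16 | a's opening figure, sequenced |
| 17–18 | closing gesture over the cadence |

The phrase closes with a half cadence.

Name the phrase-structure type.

Basic idea (mm. 7–9) + its repetition (bars 10-12) form the presentation; fragmentation and cadence (bars 13–18) form the continuation — the 12-bar whole is a sentence.

sentence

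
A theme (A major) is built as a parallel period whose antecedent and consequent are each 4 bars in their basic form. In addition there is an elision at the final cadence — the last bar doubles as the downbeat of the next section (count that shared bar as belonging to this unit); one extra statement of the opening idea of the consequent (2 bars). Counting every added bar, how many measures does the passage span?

Basic parallel period: 4 + 4 = 8 bars.
8 (basic form) + 2 (extra statement) = 10.
The elision shares a bar with the next section but does not change this unit's count.

10 measures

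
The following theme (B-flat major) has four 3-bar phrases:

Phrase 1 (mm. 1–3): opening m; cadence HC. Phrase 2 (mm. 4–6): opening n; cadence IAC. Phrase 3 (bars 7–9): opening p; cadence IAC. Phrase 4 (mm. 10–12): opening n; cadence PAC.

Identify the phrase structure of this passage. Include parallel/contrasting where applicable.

contrasting double period

Four phrases in two halves: the first half (measures 1–6) ends with an imperfect authentic cadence, the second (mm. 7–12) with a perfect authentic cadence — a large antecedent–consequent pair, i.e. a double period.
Phrase 3 begins with different material from phrase 1, making it contrasting.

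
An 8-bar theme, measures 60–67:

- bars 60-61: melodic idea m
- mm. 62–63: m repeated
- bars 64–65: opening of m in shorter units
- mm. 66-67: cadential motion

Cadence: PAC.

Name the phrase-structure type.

Basic idea (mm. 60–61) + its repetition (measures 62-63) form the presentation; fragmentation and cadence (mm. 64–67) form the continuation — the 8-bar whole is a sentence.

sentence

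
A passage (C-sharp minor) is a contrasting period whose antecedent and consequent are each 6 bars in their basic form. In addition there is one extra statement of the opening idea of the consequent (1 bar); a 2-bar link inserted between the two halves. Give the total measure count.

Basic contrasting period: 6 + 6 = 12 bars.
12 (basic form) + 1 (extra statement) + 2 (link) = 15.

15 measures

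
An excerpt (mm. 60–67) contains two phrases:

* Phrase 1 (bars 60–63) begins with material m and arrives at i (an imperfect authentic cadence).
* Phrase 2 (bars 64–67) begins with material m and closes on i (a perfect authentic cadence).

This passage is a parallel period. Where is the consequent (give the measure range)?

measures 64–67

The antecedent is the phrase ending with the weaker cadence (imperfect authentic cadence, phrase 1) and the consequent the one ending more conclusively (perfect authentic cadence, phrase 2); the consequent is measures 64-67.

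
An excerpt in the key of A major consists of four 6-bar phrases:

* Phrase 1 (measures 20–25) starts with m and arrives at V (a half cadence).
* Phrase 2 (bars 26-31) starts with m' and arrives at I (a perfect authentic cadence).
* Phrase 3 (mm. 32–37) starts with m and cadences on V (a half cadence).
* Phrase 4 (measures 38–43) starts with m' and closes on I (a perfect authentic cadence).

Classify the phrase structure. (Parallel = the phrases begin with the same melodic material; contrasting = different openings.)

repeated period

The cadence pattern HC–PAC–HC–PAC is weak–strong twice, and phrases 3–4 restate phrases 1–2: a period heard twice, not a double period (which would end weakly at phrase 2).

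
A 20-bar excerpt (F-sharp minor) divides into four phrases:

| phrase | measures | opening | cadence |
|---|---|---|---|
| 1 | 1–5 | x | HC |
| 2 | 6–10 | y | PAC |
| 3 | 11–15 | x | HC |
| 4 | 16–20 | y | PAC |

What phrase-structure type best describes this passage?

The cadence pattern HC–PAC–HC–PAC is weak–strong twice, and phrases 3–4 restate phrases 1–2: a period heard twice, not a double period (which would end weakly at phrase 2).

repeated period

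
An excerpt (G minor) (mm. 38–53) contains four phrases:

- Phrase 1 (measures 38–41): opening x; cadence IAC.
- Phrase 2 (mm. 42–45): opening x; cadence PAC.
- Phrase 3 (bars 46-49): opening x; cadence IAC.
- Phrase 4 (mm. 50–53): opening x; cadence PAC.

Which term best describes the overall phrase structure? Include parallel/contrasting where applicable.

repeated period

The cadence pattern IAC–PAC–IAC–PAC is weak–strong twice, and phrases 3–4 restate phrases 1–2: a period heard twice, not a double period (which would end weakly at phrase 2).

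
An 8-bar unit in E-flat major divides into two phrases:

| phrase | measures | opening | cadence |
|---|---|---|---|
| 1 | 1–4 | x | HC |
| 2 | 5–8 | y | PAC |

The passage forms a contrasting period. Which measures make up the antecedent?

measures 1–4

The phrase ending with the weaker cadence (half cadence) is the antecedent; the one ending more conclusively (perfect authentic cadence) is the consequent. The antecedent is measures 1–4.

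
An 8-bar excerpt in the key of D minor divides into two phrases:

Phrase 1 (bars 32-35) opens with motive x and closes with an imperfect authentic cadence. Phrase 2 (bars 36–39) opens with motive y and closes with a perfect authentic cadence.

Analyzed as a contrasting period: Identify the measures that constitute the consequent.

measures 36–39

The antecedent is the phrase ending with the weaker cadence (imperfect authentic cadence, phrase 1) and the consequent the one ending more conclusively (perfect authentic cadence, phrase 2); the consequent is bars 36-39.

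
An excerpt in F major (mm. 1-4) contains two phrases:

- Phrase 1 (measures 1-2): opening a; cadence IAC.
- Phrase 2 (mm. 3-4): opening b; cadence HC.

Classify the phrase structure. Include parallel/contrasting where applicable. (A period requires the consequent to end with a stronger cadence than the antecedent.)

The second phrase closes with a half cadence, which is not stronger than the first phrase's imperfect authentic cadence; without a weak→strong cadential pair there is no antecedent–consequent relationship, so this is a phrase group rather than a period.

phrase group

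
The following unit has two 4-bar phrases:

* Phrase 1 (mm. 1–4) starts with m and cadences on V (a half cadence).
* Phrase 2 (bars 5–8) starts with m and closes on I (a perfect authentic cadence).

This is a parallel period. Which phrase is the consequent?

The phrase ending with the weaker cadence (half cadence) is the antecedent; the one ending more conclusively (perfect authentic cadence) is the consequent. The consequent is phrase 2.

phrase 2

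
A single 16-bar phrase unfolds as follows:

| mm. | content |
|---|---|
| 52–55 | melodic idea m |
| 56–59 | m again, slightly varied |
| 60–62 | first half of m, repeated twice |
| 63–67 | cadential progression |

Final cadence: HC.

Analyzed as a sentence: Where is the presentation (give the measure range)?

The presentation of a sentence is the basic idea (measures 52–55) plus its repetition (mm. 56–59); the presentation is therefore measures 52–59.

measures 52–59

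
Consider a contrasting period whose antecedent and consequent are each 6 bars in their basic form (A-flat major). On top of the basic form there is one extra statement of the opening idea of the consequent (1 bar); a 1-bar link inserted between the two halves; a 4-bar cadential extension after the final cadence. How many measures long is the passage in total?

18 measures

Basic contrasting period: 6 + 6 = 12 bars.
12 (basic form) + 1 (extra statement) + 1 (link) + 4 (cadential extension) = 18.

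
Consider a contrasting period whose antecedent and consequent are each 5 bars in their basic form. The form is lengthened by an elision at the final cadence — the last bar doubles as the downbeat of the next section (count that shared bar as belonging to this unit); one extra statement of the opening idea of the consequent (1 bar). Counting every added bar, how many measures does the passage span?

11 measures

Basic contrasting period: 5 + 5 = 10 bars.
10 (basic form) + 1 (extra statement) = 11.
The elision shares a bar with the next section but does not change this unit's count.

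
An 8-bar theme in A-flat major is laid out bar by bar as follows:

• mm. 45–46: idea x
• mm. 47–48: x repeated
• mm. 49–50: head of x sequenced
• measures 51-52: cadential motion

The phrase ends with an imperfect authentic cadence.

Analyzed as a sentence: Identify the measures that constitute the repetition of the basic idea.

The presentation of a sentence is the basic idea (bars 45–46) plus its repetition (mm. 47–48); the repetition of the basic idea is therefore mm. 47–48.

measures 47–48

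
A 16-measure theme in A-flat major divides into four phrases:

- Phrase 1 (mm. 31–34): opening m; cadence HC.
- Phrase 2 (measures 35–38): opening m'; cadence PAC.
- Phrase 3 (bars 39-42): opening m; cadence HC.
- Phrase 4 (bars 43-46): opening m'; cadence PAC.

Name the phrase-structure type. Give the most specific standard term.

The cadence pattern HC–PAC–HC–PAC is weak–strong twice, and phrases 3–4 restate phrases 1–2: a period heard twice, not a double period (which would end weakly at phrase 2).

repeated period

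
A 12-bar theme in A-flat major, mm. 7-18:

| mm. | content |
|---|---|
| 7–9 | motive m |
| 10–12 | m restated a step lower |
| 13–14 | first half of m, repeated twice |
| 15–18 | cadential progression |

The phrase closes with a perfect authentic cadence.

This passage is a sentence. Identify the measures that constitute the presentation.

The presentation of a sentence is the basic idea (measures 7–9) plus its repetition (bars 10–12); the presentation is therefore bars 7-12.

measures 7–12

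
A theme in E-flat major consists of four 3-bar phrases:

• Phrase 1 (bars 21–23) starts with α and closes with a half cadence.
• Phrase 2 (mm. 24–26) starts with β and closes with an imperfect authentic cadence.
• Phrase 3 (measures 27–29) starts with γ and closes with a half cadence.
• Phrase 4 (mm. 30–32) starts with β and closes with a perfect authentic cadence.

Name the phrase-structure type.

Four phrases in two halves: the first half (mm. 21–26) ends with an imperfect authentic cadence, the second (bars 27-32) with a perfect authentic cadence — a large antecedent–consequent pair, i.e. a double period.
Phrase 3 begins with different material from phrase 1, making it contrasting.

contrasting double period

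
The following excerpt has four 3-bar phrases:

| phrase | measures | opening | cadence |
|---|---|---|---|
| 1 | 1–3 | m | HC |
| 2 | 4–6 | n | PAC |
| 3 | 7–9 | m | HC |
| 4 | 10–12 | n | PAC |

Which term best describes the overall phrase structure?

The cadence pattern HC–PAC–HC–PAC is weak–strong twice, and phrases 3–4 restate phrases 1–2: a period heard twice, not a double period (which would end weakly at phrase 2).

repeated period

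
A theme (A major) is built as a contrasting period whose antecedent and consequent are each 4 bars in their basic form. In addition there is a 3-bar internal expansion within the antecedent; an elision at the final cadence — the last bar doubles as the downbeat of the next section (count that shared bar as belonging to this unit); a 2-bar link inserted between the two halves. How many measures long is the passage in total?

Basic contrasting period: 4 + 4 = 8 bars.
8 (basic form) + 3 (internal expansion) + 2 (link) = 13.
The elision shares a bar with the next section but does not change this unit's count.

13 measures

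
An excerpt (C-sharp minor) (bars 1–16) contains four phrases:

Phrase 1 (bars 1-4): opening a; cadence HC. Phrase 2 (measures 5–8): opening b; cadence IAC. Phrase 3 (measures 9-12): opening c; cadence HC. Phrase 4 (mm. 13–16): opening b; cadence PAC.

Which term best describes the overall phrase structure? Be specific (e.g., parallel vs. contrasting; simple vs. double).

Four phrases in two halves: the first half (mm. 1–8) ends with an imperfect authentic cadence, the second (mm. 9-16) with a perfect authentic cadence — a large antecedent–consequent pair, i.e. a double period.
Phrase 3 begins with different material from phrase 1, making it contrasting.

contrasting double period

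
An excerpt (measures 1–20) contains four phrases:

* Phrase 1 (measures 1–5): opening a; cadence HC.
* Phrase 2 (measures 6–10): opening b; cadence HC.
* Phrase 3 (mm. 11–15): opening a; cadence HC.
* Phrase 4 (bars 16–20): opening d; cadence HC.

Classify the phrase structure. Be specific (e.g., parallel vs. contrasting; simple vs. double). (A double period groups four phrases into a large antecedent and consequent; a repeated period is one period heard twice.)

Phrase 4 ends with a half cadence, no stronger than phrase 2's half cadence, so the four phrases do not form a double period; nor do phrases 3–4 duplicate 1–2, so it is not a repeated period. With no phrase reaching a conclusive cadence, the passage is a phrase group.

phrase group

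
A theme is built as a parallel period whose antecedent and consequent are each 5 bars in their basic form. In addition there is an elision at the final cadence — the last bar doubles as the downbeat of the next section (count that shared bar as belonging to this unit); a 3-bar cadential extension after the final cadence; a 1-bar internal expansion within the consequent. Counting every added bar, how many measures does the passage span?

14 measures

Basic parallel period: 5 + 5 = 10 bars.
10 (basic form) + 3 (cadential extension) + 1 (internal expansion) = 14.
The elision shares a bar with the next section but does not change this unit's count.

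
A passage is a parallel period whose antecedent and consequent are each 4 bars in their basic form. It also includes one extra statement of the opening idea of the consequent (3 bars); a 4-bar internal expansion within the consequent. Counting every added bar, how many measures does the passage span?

15 measures

Basic parallel period: 4 + 4 = 8 bars.
8 (basic form) + 3 (extra statement) + 4 (internal expansion) = 15.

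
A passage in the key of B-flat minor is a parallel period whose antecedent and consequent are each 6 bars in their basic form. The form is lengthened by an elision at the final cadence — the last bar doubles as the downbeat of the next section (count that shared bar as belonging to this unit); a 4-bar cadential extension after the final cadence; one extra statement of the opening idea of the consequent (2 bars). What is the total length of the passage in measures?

Basic parallel period: 6 + 6 = 12 bars.
12 (basic form) + 4 (cadential extension) + 2 (extra statement) = 18.
The elision shares a bar with the next section but does not change this unit's count.

18 measures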